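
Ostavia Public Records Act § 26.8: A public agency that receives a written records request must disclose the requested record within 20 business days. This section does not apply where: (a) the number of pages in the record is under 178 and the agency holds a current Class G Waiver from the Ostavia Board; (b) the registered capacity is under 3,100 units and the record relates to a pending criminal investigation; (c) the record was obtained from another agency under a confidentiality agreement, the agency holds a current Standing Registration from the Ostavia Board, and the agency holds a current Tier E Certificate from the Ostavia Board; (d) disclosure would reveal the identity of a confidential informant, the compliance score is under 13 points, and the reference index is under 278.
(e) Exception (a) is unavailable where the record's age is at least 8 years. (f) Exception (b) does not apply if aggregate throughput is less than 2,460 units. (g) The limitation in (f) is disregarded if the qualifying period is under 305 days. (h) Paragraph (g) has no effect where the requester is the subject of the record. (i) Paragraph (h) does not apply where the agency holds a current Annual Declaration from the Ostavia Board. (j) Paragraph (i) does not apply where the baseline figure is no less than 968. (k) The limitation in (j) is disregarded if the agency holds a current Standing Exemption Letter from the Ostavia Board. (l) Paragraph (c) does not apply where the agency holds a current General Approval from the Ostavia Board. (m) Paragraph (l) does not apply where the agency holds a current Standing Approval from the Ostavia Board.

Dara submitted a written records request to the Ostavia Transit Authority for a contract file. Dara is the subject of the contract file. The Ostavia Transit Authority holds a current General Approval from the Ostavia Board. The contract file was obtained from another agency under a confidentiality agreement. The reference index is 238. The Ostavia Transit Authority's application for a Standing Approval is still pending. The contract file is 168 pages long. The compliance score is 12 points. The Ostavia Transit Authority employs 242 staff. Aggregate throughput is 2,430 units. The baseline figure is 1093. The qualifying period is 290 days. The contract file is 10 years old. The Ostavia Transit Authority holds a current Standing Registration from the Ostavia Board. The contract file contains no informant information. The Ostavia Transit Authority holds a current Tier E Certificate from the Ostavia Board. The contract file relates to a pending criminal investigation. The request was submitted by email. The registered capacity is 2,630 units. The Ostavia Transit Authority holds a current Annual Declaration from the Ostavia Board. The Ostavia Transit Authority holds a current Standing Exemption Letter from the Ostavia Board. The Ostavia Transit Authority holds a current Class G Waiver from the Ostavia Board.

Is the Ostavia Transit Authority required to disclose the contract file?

No — exception (b) applies; the Ostavia Transit Authority is not required to disclose the contract file.

All of (a)'s requirements are met (the number of pages in the record is 168, under the 178 limit; a current Class G Waiver is held). Turning to paragraph (e): (e) operates against (a): the record's age is 10 years, meeting the 8 years threshold. So (a) is unavailable.
Exception (b) is satisfied on its face — the registered capacity is 2,630 units, under the 3,100 units limit; the contract file relates to a pending investigation. Considering the limiting provisions: (f) would limit (b) — aggregate throughput is 2,430 units, less than the 2,460 units limit — but (g) sets (f) aside: (g) operates against (f): the qualifying period is 290 days, under the 305 days limit. (h) is engaged (Dara is the subject of the contract file), but is overridden by (i): (i) operates — a current Annual Declaration is held. (j) would limit (i) — the baseline figure is 1,093, meeting the 968 threshold — but (k) sets (j) aside: (k) operates against (j): a current Standing Exemption Letter is held. (b) remains available.
Exception (c)'s conditions are all satisfied: the contract file was obtained under a confidentiality agreement; a current Standing Registration is held; a current Tier E Certificate is held. However, paragraphs (l)–(m) must be considered: (l) is engaged — a current General Approval is held. (m), which would lift (l), is not engaged — the Standing Approval is not current. (c) is therefore removed.
Exception (d) requires that disclosure would reveal the identity of a confidential informant; but the contract file contains no informant information, so (d) is unavailable.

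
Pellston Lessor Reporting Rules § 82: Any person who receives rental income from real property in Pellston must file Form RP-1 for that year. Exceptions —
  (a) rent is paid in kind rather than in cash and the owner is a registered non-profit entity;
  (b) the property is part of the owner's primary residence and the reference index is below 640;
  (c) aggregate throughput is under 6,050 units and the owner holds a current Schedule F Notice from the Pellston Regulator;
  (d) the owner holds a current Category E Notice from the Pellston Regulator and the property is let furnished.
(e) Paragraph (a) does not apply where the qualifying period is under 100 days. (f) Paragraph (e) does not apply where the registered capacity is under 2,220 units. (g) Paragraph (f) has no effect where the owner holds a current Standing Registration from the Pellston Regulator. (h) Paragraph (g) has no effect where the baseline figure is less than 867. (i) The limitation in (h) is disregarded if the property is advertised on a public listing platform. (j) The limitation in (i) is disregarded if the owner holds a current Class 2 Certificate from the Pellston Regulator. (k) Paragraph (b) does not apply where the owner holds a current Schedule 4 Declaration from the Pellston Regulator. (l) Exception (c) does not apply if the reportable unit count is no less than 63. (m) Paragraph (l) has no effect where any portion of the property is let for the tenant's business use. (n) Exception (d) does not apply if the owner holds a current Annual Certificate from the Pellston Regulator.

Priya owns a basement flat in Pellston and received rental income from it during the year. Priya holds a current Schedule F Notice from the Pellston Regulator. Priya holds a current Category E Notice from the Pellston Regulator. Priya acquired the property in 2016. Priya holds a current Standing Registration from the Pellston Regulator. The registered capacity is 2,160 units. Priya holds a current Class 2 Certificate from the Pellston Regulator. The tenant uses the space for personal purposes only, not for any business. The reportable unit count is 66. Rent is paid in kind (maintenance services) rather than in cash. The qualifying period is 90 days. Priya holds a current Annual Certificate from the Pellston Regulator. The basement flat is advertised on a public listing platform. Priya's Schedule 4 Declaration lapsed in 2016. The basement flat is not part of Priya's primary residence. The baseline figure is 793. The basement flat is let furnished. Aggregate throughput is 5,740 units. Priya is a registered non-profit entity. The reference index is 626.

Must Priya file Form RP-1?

No — exception (a) applies; Priya is not required to file Form RP-1.

All of (a)'s requirements are met (rent is paid in kind; Priya is a registered non-profit). As to paragraphs (e)–(j): (e) would limit (a) — the qualifying period is 90 days, under the 100 days limit — but (f) sets (e) aside: (f) operates against (e): the registered capacity is 2,160 units, under the 2,220 units limit. (g) would limit (f) — a current Standing Registration is held — but (h) sets (g) aside: (h) operates against (g): the baseline figure is 793, less than the 867 limit. (i) would limit (h) — the property is publicly advertised — but (j) sets (i) aside: (j) applies — a current Class 2 Certificate is held. Exception (a) stands.
Exception (b) does not apply: the basement flat is not part of the primary residence.
All of (c)'s requirements are met (aggregate throughput is 5,740 units, under the 6,050 units limit; a current Schedule F Notice is held). But applying paragraphs (l)–(m): (l) operates — the reportable unit count is 66, meeting the 63 threshold. (m), which would lift (l), does not operate here — the space is used for personal purposes only. So (c) is unavailable.
Exception (d): a current Category E Notice is held; the property is let furnished — every condition holds. Turning to paragraph (n): (n) is engaged — a current Annual Certificate is held. So (d) is unavailable.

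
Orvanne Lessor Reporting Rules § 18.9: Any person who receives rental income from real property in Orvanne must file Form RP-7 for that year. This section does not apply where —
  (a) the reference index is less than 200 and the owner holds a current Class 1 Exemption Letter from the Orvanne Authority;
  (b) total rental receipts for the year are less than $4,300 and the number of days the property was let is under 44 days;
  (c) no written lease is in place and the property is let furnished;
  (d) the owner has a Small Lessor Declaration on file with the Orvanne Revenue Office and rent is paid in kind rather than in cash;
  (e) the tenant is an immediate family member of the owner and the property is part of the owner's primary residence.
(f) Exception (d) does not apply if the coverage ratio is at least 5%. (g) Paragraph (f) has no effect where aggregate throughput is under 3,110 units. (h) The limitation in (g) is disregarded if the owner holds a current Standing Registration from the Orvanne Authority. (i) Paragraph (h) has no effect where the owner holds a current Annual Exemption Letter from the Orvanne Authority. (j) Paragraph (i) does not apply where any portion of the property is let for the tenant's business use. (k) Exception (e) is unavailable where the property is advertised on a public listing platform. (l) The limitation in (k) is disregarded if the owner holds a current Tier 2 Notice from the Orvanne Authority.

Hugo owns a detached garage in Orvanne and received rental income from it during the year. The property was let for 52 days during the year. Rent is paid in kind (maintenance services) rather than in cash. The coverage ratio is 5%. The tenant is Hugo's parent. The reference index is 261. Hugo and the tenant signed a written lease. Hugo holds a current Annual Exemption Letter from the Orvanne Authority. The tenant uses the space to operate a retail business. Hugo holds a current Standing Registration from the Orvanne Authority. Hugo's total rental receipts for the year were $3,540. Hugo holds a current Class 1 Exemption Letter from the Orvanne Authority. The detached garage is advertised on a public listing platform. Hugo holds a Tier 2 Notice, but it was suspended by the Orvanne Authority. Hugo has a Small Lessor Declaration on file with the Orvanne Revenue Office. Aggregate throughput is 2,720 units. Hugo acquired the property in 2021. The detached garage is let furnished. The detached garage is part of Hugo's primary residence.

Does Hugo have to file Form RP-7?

Yes — Hugo must file Form RP-7.

Exception (a) requires that the reference index is less than 200; but the reference index is 261, not less than 200, so (a) is unavailable.
Exception (b) does not apply: the number of days the property was let is 52 days, not under 44 days.
Exception (c) fails — a written lease is in place.
Exception (d): a Small Lessor Declaration is on file; rent is paid in kind — every condition holds. But: (f) is triggered — the coverage ratio is 5%, meeting the 5% threshold. (g) would limit (f) — aggregate throughput is 2,720 units, under the 3,110 units limit — but (h) sets (g) aside: (h) is engaged — a current Standing Registration is held. (i) is engaged (a current Annual Exemption Letter is held), but yields to (j): (j) is triggered — the space is let for business use. (d) is therefore removed.
Exception (e)'s conditions are all satisfied: the tenant is an immediate family member; the detached garage is part of the primary residence. But applying paragraphs (k)–(l): (k) operates against (e): the property is publicly advertised. (l), which would lift (k), is not triggered — no current Tier 2 Notice is held. So (e) is unavailable.
No exception applies. The general rule governs.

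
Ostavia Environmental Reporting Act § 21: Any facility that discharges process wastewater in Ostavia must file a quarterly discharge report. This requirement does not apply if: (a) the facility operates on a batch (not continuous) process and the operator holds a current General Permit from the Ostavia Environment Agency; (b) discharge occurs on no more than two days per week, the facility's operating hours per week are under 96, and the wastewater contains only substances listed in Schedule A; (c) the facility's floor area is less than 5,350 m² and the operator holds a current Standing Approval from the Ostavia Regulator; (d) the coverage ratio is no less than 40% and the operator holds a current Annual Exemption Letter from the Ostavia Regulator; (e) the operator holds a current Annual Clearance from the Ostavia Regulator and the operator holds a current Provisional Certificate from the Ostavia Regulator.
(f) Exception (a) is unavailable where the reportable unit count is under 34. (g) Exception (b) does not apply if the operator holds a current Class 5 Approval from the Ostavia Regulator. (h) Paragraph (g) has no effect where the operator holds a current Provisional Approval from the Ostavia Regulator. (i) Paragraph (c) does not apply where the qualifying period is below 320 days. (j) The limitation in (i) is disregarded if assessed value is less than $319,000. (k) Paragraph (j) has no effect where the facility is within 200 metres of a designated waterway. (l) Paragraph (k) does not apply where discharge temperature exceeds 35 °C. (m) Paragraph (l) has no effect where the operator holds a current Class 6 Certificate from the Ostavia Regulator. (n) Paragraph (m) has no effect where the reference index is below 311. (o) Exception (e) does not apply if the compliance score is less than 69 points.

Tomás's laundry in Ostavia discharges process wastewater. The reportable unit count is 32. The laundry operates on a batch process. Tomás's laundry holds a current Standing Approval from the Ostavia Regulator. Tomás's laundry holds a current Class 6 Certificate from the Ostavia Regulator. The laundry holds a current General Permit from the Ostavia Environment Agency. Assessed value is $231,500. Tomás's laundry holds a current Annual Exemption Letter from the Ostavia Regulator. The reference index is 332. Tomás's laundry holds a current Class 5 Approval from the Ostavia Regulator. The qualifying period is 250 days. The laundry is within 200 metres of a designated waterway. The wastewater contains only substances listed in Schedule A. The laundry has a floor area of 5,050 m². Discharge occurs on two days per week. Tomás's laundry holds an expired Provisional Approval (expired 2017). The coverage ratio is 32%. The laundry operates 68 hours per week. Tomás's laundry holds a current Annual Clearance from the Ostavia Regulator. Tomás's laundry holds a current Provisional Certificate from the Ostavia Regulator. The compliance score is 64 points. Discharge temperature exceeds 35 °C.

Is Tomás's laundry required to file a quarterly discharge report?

Exception (a) is satisfied on its face — the facility operates on a batch process; a current General Permit is held. But: (f) is engaged — the reportable unit count is 32, under the 34 limit. So (a) is unavailable.
All of (b)'s requirements are met (discharge occurs on no more than two days per week; the facility's operating hours per week are 68, under the 96 limit; the wastewater is Schedule-A-only). But: (g) operates — a current Class 5 Approval is held. (h), which would lift (g), is inapplicable — the Provisional Approval is not current. (b) is therefore removed.
Exception (c)'s conditions are all satisfied: the facility's floor area is 5,050 m², less than the 5,350 m² limit; a current Standing Approval is held. Turning to paragraphs (i)–(n): (i) is triggered — the qualifying period is 250 days, below the 320 days limit. (j) would limit (i) — assessed value is $231,500, less than the $319,000 limit — but (k) sets (j) aside: (k) is triggered — the laundry is within 200 m of a designated waterway. (l) would limit (k) — discharge temperature exceeds 35 °C — but (m) sets (l) aside: (m) is triggered — a current Class 6 Certificate is held. (n) does not operate here (the reference index is 332, not below 311), so (m) stands. (c) is therefore removed.
Exception (d) requires that the coverage ratio is no less than 40%; but the coverage ratio is 32%, short of 40%, so (d) is unavailable.
Exception (e): a current Annual Clearance is held; a current Provisional Certificate is held — every condition holds. Turning to paragraph (o): (o) operates against (e): the compliance score is 64 points, less than the 69 points limit. Exception (e) does not apply.
No exception displaces § 21.

Yes — Tomás's laundry must file a quarterly discharge report.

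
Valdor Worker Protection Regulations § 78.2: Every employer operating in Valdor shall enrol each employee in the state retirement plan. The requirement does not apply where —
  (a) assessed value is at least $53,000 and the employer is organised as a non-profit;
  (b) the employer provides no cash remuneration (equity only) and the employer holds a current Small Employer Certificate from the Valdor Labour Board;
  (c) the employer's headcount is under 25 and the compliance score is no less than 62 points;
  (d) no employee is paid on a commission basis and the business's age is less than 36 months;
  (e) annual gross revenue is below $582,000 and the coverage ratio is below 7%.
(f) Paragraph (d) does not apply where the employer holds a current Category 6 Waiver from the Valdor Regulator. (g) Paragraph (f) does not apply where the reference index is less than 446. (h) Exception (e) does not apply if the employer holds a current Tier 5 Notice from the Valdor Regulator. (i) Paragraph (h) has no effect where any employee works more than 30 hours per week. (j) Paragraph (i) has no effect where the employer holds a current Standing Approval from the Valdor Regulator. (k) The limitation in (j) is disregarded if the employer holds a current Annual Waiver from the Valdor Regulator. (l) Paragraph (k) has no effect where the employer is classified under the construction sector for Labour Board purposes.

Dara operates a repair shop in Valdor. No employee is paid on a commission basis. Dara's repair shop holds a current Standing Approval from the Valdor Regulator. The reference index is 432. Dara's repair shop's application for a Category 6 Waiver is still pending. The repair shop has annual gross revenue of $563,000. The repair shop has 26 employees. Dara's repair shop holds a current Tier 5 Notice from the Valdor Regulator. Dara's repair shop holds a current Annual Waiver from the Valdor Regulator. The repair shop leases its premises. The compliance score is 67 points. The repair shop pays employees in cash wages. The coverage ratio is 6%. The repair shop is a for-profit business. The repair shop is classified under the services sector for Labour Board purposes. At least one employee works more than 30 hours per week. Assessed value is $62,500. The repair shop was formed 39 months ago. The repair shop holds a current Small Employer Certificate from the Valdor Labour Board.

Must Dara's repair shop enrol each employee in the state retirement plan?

Exception (a) does not apply: the employer is for-profit.
Exception (b) fails — employees are paid cash wages.
Exception (c) does not apply: the employer's headcount is 26, not under 25.
Exception (d) requires that the business's age is less than 36 months; but the business's age is 39 months, not less than 36 months, so (d) is unavailable.
All of (e)'s requirements are met (annual gross revenue is $563,000, below the $582,000 limit; the coverage ratio is 6%, below the 7% limit). Applying paragraphs (h)–(l): (h) would limit (e) — a current Tier 5 Notice is held — but (i) sets (h) aside: (i) operates against (h): at least one employee exceeds 30 hours/week. (j) would limit (i) — a current Standing Approval is held — but (k) sets (j) aside: (k) applies — a current Annual Waiver is held. (l), which would lift (k), is not engaged — the repair shop is classified under the services sector. (e) remains available.

No — exception (e) applies; Dara's repair shop is not required to enrol each employee in the state retirement plan.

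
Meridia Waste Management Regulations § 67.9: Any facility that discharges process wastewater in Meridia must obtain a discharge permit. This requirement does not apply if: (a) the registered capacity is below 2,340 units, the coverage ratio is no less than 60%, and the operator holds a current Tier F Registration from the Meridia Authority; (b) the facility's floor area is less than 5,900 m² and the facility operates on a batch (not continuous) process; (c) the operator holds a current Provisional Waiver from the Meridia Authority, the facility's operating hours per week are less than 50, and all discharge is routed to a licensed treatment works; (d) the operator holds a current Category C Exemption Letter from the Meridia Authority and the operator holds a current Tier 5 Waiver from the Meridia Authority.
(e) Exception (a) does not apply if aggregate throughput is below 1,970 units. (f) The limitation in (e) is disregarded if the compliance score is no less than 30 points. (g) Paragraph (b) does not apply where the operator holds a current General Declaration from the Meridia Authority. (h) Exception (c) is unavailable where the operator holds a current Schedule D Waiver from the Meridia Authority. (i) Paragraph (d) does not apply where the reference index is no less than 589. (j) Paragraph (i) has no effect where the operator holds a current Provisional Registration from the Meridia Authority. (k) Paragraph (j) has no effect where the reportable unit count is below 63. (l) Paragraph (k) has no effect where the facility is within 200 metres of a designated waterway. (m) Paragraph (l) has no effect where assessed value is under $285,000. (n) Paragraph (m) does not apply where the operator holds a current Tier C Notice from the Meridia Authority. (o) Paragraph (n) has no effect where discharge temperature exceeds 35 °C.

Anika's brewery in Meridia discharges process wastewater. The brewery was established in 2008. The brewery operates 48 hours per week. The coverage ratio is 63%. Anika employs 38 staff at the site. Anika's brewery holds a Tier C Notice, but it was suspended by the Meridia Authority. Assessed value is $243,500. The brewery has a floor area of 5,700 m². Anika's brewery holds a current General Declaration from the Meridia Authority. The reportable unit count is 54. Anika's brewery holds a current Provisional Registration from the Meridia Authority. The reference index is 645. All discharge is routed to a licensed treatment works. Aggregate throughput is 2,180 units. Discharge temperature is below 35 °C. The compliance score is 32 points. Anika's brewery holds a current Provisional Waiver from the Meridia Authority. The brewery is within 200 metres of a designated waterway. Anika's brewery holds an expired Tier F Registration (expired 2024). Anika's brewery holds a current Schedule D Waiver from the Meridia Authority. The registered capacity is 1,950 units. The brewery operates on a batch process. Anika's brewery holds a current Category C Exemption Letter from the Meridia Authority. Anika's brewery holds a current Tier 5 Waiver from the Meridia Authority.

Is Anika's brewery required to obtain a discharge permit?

Exception (a) does not apply: there is no Tier F Registration in force.
All of (b)'s requirements are met (the facility's floor area is 5,700 m², less than the 5,900 m² limit; the facility operates on a batch process). But: (g) is triggered — a current General Declaration is held. (b) is therefore removed.
Exception (c)'s conditions are all satisfied: a current Provisional Waiver is held; the facility's operating hours per week are 48, less than the 50 limit; discharge is routed to a licensed treatment works. But: (h) applies — a current Schedule D Waiver is held. Exception (c) does not apply.
All of (d)'s requirements are met (a current Category C Exemption Letter is held; a current Tier 5 Waiver is held). But: (i) operates against (d): the reference index is 645, meeting the 589 threshold. (j) would limit (i) — a current Provisional Registration is held — but (k) sets (j) aside: (k) applies — the reportable unit count is 54, below the 63 limit. (l) operates (the brewery is within 200 m of a designated waterway), but is itself disapplied by (m): (m) applies — assessed value is $243,500, under the $285,000 limit. (n) does not operate here (the Tier C Notice is not current), so (m) stands. So (d) is unavailable.
No exception displaces § 67.9.

Yes — Anika's brewery must obtain a discharge permit.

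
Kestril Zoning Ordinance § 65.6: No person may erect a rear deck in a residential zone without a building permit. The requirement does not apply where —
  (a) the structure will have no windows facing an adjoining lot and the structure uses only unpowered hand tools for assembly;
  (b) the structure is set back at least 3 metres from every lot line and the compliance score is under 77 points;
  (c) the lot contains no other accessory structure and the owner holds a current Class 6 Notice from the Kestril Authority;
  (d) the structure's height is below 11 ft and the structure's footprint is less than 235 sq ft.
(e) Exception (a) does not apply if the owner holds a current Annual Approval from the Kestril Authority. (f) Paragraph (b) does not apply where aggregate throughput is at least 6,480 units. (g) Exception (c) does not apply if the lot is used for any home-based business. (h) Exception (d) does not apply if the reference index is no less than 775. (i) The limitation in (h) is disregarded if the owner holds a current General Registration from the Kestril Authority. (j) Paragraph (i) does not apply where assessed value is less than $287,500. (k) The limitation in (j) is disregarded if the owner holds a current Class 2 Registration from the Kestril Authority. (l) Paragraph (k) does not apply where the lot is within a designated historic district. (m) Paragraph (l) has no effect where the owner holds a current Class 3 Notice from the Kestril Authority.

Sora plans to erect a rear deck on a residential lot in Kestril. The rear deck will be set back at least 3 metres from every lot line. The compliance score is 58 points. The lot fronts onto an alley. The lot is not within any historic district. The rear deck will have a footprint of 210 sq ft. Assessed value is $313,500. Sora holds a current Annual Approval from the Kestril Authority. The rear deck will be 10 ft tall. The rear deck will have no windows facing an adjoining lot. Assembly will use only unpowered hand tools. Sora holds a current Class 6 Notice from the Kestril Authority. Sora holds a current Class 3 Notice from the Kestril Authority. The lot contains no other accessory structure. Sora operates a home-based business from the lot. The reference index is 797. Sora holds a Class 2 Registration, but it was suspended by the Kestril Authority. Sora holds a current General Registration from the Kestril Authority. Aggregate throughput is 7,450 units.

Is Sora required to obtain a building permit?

No — exception (d) applies; Sora does not need a building permit.

Exception (a) is satisfied on its face — no windows face an adjoining lot; assembly uses only hand tools. Turning to paragraph (e): (e) operates against (a): a current Annual Approval is held. So (a) is unavailable.
All of (b)'s requirements are met (the setback is at least 3 m on every side; the compliance score is 58 points, under the 77 points limit). Turning to paragraph (f): (f) operates against (b): aggregate throughput is 7,450 units, meeting the 6,480 units threshold. (b) is therefore removed.
Exception (c)'s conditions are all satisfied: the lot has no other accessory structure; a current Class 6 Notice is held. However, paragraph (g) must be considered: (g) is engaged — a home-based business operates on the lot. Exception (c) does not apply.
Exception (d): the structure's height is 10 ft, below the 11 ft limit; the structure's footprint is 210 sq ft, less than the 235 sq ft limit — every condition holds. Applying paragraphs (h)–(m): (h) would limit (d) — the reference index is 797, meeting the 775 threshold — but (i) sets (h) aside: (i) is triggered — a current General Registration is held. (j) is inapplicable (assessed value is $313,500, not less than $287,500), so (i) stands. So (d) applies.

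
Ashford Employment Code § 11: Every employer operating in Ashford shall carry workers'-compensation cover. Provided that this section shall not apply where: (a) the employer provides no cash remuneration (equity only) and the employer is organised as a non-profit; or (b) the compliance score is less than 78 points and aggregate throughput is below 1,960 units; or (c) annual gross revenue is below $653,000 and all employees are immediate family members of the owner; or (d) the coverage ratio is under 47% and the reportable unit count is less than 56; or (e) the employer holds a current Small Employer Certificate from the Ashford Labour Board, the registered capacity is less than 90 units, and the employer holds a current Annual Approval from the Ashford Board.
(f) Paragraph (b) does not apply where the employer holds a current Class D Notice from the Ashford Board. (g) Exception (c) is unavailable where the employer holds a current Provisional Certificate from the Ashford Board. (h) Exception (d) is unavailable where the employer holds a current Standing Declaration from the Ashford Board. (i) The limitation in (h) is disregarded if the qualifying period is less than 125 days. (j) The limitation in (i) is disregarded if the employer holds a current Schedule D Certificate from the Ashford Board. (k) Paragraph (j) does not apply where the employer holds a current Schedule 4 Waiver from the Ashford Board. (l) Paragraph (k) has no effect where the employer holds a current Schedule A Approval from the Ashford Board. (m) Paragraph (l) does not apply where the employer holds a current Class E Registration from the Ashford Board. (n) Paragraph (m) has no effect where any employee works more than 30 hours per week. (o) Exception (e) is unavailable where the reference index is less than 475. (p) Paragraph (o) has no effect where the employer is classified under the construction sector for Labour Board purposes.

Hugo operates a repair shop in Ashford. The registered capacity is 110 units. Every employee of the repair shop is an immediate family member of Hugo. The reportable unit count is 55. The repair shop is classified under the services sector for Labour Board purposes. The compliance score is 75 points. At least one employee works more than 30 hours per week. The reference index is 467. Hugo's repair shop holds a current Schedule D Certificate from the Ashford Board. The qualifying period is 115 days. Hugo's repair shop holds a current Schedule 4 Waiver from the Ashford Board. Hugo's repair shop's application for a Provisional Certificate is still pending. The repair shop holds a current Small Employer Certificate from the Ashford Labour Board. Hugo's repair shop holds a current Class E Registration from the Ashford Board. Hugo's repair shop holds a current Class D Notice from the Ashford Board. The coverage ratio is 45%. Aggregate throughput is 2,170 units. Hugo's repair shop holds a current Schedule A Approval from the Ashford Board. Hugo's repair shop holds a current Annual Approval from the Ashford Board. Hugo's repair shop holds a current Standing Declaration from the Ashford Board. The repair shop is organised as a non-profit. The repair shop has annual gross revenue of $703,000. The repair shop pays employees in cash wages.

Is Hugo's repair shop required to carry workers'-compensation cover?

Exception (a) fails — employees are paid cash wages.
Exception (b) fails — aggregate throughput is 2,170 units, not below 1,960 units.
Exception (c) does not apply: annual gross revenue is $703,000, not below $653,000.
All of (d)'s requirements are met (the coverage ratio is 45%, under the 47% limit; the reportable unit count is 55, less than the 56 limit). Turning to paragraphs (h)–(n): (h) is triggered — a current Standing Declaration is held. (i) operates (the qualifying period is 115 days, less than the 125 days limit), but is set aside by (j): (j) operates against (i): a current Schedule D Certificate is held. (k) would limit (j) — a current Schedule 4 Waiver is held — but (l) sets (k) aside: (l) operates — a current Schedule A Approval is held. (m) applies (a current Class E Registration is held), but is itself disapplied by (n): (n) operates against (m): at least one employee exceeds 30 hours/week. So (d) is unavailable.
Exception (e) requires that the registered capacity is less than 90 units; but the registered capacity is 110 units, not less than 90 units, so (e) is unavailable.
Every exception is unavailable, so the rule governs.

Yes — Hugo's repair shop must carry workers'-compensation cover.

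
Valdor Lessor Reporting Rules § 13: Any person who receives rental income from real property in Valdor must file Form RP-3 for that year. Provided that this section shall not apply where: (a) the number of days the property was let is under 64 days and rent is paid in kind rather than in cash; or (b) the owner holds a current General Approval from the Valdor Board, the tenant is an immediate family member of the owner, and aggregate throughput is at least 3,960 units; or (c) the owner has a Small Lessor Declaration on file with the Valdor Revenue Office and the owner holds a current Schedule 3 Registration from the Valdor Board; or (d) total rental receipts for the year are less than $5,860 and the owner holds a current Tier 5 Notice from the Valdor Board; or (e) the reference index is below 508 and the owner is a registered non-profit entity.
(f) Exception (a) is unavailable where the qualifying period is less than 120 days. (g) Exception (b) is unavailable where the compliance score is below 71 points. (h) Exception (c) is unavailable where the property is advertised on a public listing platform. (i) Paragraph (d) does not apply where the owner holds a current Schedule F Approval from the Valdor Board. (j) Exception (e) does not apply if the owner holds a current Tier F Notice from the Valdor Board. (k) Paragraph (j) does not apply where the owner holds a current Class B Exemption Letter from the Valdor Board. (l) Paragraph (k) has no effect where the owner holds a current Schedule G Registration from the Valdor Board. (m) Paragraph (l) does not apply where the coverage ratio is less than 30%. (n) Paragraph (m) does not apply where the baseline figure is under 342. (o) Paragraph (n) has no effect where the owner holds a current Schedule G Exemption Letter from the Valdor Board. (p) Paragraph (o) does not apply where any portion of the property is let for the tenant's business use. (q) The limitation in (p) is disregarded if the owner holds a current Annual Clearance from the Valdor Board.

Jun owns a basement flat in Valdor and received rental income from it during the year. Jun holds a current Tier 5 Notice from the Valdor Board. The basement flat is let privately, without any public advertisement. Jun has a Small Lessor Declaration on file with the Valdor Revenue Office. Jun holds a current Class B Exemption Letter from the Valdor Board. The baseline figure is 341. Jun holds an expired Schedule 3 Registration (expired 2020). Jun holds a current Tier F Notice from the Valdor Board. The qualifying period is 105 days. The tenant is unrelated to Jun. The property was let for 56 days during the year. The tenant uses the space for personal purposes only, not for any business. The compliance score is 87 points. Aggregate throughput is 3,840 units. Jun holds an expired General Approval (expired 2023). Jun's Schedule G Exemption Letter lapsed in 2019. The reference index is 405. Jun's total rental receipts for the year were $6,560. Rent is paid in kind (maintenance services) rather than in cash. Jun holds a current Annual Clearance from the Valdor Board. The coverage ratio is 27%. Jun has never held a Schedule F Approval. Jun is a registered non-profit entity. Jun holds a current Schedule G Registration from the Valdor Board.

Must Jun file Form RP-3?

Yes — Jun must file Form RP-3.

Exception (a) is satisfied on its face — the number of days the property was let is 56 days, under the 64 days limit; rent is paid in kind. But: (f) operates — the qualifying period is 105 days, less than the 120 days limit. (a) is therefore removed.
Exception (b) requires that the owner holds a current General Approval from the Valdor Board; but no current General Approval is held, so (b) is unavailable.
Exception (c) does not apply: no current Schedule 3 Registration is held.
Exception (d) fails — total rental receipts for the year are $6,560, not less than $5,860.
All of (e)'s requirements are met (the reference index is 405, below the 508 limit; Jun is a registered non-profit). But: (j) is engaged — a current Tier F Notice is held. (k) would limit (j) — a current Class B Exemption Letter is held — but (l) sets (k) aside: (l) operates against (k): a current Schedule G Registration is held. (m) would limit (l) — the coverage ratio is 27%, less than the 30% limit — but (n) sets (m) aside: (n) operates — the baseline figure is 341, under the 342 limit. (o) is not engaged (the Schedule G Exemption Letter is not current), so (n) stands. So (e) is unavailable.
None of the exceptions is available; § 13 applies in full.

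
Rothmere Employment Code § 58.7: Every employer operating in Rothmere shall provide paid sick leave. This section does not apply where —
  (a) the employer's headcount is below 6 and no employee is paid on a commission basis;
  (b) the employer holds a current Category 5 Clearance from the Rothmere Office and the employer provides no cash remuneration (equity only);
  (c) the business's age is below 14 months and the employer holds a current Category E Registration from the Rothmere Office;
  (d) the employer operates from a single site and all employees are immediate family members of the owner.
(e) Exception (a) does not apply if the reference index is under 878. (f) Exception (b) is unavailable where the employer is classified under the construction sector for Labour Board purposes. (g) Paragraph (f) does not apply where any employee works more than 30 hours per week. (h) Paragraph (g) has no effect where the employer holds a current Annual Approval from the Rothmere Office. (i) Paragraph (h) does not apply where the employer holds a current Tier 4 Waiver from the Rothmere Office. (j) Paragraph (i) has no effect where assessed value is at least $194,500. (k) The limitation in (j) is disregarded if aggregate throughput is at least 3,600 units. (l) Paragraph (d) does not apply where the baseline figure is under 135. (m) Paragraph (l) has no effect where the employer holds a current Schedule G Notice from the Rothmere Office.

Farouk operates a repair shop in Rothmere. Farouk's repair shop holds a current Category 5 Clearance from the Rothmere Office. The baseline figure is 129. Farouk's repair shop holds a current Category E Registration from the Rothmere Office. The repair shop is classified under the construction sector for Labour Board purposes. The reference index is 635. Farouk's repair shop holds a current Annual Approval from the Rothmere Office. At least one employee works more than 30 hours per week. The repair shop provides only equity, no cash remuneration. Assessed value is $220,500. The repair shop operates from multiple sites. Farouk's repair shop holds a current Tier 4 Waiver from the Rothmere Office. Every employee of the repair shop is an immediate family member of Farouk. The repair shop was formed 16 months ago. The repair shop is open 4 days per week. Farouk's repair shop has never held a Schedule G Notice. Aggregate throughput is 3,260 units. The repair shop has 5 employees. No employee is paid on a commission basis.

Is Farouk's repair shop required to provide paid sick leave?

Yes — Farouk's repair shop must provide paid sick leave.

Exception (a) is satisfied on its face — the employer's headcount is 5, below the 6 limit; no employee is paid on commission. But: (e) applies — the reference index is 635, under the 878 limit. So (a) is unavailable.
All of (b)'s requirements are met (a current Category 5 Clearance is held; remuneration is equity-only). Turning to paragraphs (f)–(k): (f) operates against (b): the repair shop is classified under the construction sector. (g) applies (at least one employee exceeds 30 hours/week), but is itself disapplied by (h): (h) is triggered — a current Annual Approval is held. (i) would limit (h) — a current Tier 4 Waiver is held — but (j) sets (i) aside: (j) applies — assessed value is $220,500, meeting the $194,500 threshold. (k) does not operate here (aggregate throughput is 3,260 units, short of 3,600 units), so (j) stands. (b) is therefore removed.
Exception (c) fails — the business's age is 16 months, not below 14 months.
Exception (d) requires that the employer operates from a single site; but the employer operates from multiple sites, so (d) is unavailable.
No exception is made out. Farouk's repair shop falls within the general rule.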